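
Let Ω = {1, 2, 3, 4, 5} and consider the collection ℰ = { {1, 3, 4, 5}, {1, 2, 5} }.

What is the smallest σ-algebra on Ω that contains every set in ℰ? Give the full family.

Begin from { {}, {1, 2, 5}, {1, 3, 4, 5}, Ω } (that is, ℰ plus ∅ and Ω).
Round 1 adds 2:
  {2}  = Ω∖{1, 3, 4, 5}
  {3, 4}  = Ω∖{1, 2, 5}
Round 2: +1 →
  {2, 3, 4}  = {3, 4} ∪ {2}
Round 3. New:
  {1, 5}  = Ω∖{2, 3, 4}
Round 4: stable.

Therefore σ(ℰ) = { {}, {2}, {1, 5}, {3, 4}, {1, 2, 5}, {2, 3, 4}, {1, 3, 4, 5}, Ω } (|σ(ℰ)| = 8).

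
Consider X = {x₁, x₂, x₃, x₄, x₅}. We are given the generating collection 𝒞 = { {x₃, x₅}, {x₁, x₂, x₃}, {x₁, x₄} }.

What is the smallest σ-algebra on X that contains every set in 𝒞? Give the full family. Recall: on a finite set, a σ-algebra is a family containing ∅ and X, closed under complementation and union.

Start: 𝒞 ∪ {∅, X} = { ∅, {x₁, x₄}, {x₃, x₅}, {x₁, x₂, x₃}, X }.
Pass 1 (6 new):
  {x₄, x₅}  = {x₁, x₂, x₃}ᶜ
  {x₁, x₂, x₄}  = {x₃, x₅}ᶜ
  {x₂, x₃, x₅}  = {x₁, x₄}ᶜ
  {x₁, x₂, x₃, x₄}  = {x₁, x₂, x₃} ∪ {x₁, x₄}
  {x₁, x₂, x₃, x₅}  = {x₁, x₂, x₃} ∪ {x₃, x₅}
  {x₁, x₃, x₄, x₅}  = {x₁, x₄} ∪ {x₃, x₅}
Pass 2. New:
  {x₂}  = {x₁, x₃, x₄, x₅}ᶜ
  {x₄}  = {x₁, x₂, x₃, x₅}ᶜ
  {x₅}  = {x₁, x₂, x₃, x₄}ᶜ
  {x₁, x₄, x₅}  = {x₄, x₅} ∪ {x₁, x₄}
  {x₃, x₄, x₅}  = {x₄, x₅} ∪ {x₃, x₅}
  {x₁, x₂, x₄, x₅}  = {x₁, x₂, x₄} ∪ {x₄, x₅}
  {x₂, x₃, x₄, x₅}  = {x₄, x₅} ∪ {x₂, x₃, x₅}
Pass 3 (7 new):
  {x₁}  = {x₂, x₃, x₄, x₅}ᶜ
  {x₃}  = {x₁, x₂, x₄, x₅}ᶜ
  {x₁, x₂}  = {x₃, x₄, x₅}ᶜ
  {x₂, x₃}  = {x₁, x₄, x₅}ᶜ
  {x₂, x₄}  = {x₄} ∪ {x₂}
  {x₂, x₅}  = {x₂} ∪ {x₅}
  {x₂, x₄, x₅}  = {x₄, x₅} ∪ {x₂}
Pass 4 adds 7:
  {x₁, x₃}  = {x₂, x₄, x₅}ᶜ
  {x₁, x₅}  = {x₅} ∪ {x₁}
  {x₃, x₄}  = {x₃} ∪ {x₄}
  {x₁, x₂, x₅}  = {x₂, x₅} ∪ {x₁, x₂}
  {x₁, x₃, x₄}  = {x₂, x₅}ᶜ
  {x₁, x₃, x₅}  = {x₂, x₄}ᶜ
  {x₂, x₃, x₄}  = {x₃} ∪ {x₂, x₄}
Pass 5: no new sets; the family is a σ-algebra.

|σ(𝒞)| = 32.  σ(𝒞) = { ∅, {x₁}, {x₂}, {x₃}, {x₄}, {x₅}, {x₁, x₂}, {x₁, x₃}, {x₁, x₄}, {x₁, x₅}, {x₂, x₃}, {x₂, x₄}, {x₂, x₅}, {x₃, x₄}, {x₃, x₅}, {x₄, x₅}, {x₁, x₂, x₃}, {x₁, x₂, x₄}, {x₁, x₂, x₅}, {x₁, x₃, x₄}, {x₁, x₃, x₅}, {x₁, x₄, x₅}, {x₂, x₃, x₄}, {x₂, x₃, x₅}, {x₂, x₄, x₅}, {x₃, x₄, x₅}, {x₁, x₂, x₃, x₄}, {x₁, x₂, x₃, x₅}, {x₁, x₂, x₄, x₅}, {x₁, x₃, x₄, x₅}, {x₂, x₃, x₄, x₅}, X }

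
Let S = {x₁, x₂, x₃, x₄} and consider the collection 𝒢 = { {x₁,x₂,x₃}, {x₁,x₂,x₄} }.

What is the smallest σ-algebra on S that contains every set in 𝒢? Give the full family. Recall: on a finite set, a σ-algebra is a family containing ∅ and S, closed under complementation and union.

Start: 𝒢 ∪ {∅, S} = { ∅, {x₁,x₂,x₃}, {x₁,x₂,x₄}, S }.
Iteration 1. New:
  {x₃}  = ᶜ of {x₁,x₂,x₄}
  {x₄}  = ᶜ of {x₁,x₂,x₃}
  (now 6)
Iteration 2: +1 →
  {x₃,x₄}  = {x₃} ∪ {x₄}
  (now 7)
Iteration 3: 1 new —
  {x₁,x₂}  = ᶜ of {x₃,x₄}
  (now 8)
Iteration 4: closed — nothing new.

|σ(𝒢)| = 8.  σ(𝒢) = { ∅, {x₃}, {x₄}, {x₁,x₂}, {x₃,x₄}, {x₁,x₂,x₃}, {x₁,x₂,x₄}, S }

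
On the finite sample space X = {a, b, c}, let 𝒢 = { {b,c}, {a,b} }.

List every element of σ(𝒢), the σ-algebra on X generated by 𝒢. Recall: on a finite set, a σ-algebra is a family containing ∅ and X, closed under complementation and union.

Take S₀ = 𝒢 ∪ {∅, X} = { {}, {a,b}, {b,c}, X }.
Pass 1: 2 new —
  {a}  = X∖{b,c}
  {c}  = X∖{a,b}
  |family| = 6
Pass 2: 1 new —
  {a,c}  = {c} ∪ {a}
  |family| = 7
Pass 3 (1 new):
  {b}  = X∖{a,c}
  |family| = 8
Pass 4 adds nothing — fixpoint reached.

Therefore σ(𝒢) = { {}, {a}, {b}, {c}, {a,b}, {a,c}, {b,c}, X } (|σ(𝒢)| = 8).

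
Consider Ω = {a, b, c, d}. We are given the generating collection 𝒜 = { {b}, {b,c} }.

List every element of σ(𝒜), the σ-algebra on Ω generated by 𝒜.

Start: 𝒜 ∪ {∅, Ω} = { {}, {b}, {b,c}, Ω }.
Round 1. New:
  {a,d}  = {b,c}ᶜ
  {a,c,d}  = {b}ᶜ
Round 2 adds 1:
  {a,b,d}  = {a,d} ∪ {b}
Round 3: 1 new —
  {c}  = {a,b,d}ᶜ
Round 4 adds nothing — fixpoint reached.

σ(𝒜) = { {}, {b}, {c}, {a,d}, {b,c}, {a,b,d}, {a,c,d}, Ω }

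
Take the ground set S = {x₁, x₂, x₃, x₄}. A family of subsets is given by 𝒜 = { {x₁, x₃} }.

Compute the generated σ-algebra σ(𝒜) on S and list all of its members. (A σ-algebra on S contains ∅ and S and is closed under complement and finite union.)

σ(𝒜) = { ∅, {x₁, x₃}, {x₂, x₄}, S }

Derivation:
Initial family (3 sets): { ∅, {x₁, x₃}, S }.
Iteration 1 (1 new):
  {x₂, x₄}  = complement {x₁, x₃}
  [4 total]
Iteration 2: no new sets; the family is a σ-algebra.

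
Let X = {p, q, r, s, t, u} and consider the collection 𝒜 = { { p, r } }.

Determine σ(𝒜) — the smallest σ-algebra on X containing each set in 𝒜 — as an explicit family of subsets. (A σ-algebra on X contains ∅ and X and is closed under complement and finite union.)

σ(𝒜) = { {  }, { p, r }, { q, s, t, u }, X }

Check:
Initial family (3 sets): { {  }, { p, r }, X }.
Iteration 1: 1 new —
  { q, s, t, u }  = complement { p, r }
  [4 total]
Iteration 2: already closed under ᶜ and ∪.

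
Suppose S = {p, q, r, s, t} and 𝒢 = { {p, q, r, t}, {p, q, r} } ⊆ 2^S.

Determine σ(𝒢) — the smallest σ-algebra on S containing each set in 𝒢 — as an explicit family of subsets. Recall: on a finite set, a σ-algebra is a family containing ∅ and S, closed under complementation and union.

Begin from { {}, {p, q, r}, {p, q, r, t}, S } (that is, 𝒢 plus ∅ and S).
Pass 1: +2 →
  {s}  = {p, q, r, t}ᶜ
  {s, t}  = {p, q, r}ᶜ
  [6 total]
Pass 2: 1 new —
  {p, q, r, s}  = {p, q, r} ∪ {s}
  [7 total]
Pass 3: 1 new —
  {t}  = {p, q, r, s}ᶜ
  [8 total]
Pass 4: stable.

Hence σ(𝒢) has 8 members: { {}, {s}, {t}, {s, t}, {p, q, r}, {p, q, r, s}, {p, q, r, t}, S }.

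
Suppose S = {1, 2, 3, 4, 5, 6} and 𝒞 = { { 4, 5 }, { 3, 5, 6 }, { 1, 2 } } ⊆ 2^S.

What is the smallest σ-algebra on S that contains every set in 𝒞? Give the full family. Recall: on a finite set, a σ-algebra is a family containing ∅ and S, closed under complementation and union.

|σ(𝒞)| = 16.  σ(𝒞) = { {}, { 4 }, { 5 }, { 1, 2 }, { 3, 6 }, { 4, 5 }, { 1, 2, 4 }, { 1, 2, 5 }, { 3, 4, 6 }, { 3, 5, 6 }, { 1, 2, 3, 6 }, { 1, 2, 4, 5 }, { 3, 4, 5, 6 }, { 1, 2, 3, 4, 6 }, { 1, 2, 3, 5, 6 }, S }

Derivation:
Begin from { {}, { 1, 2 }, { 4, 5 }, { 3, 5, 6 }, S } (that is, 𝒞 plus ∅ and S).
Iteration 1. New:
  { 1, 2, 4 }  = S∖{ 3, 5, 6 }
  { 1, 2, 3, 6 }  = S∖{ 4, 5 }
  { 1, 2, 4, 5 }  = { 4, 5 } ∪ { 1, 2 }
  { 3, 4, 5, 6 }  = S∖{ 1, 2 }
  { 1, 2, 3, 5, 6 }  = { 1, 2 } ∪ { 3, 5, 6 }
  — 10 sets.
Iteration 2. New:
  { 4 }  = S∖{ 1, 2, 3, 5, 6 }
  { 3, 6 }  = S∖{ 1, 2, 4, 5 }
  { 1, 2, 3, 4, 6 }  = { 1, 2, 3, 6 } ∪ { 1, 2, 4 }
  — 13 sets.
Iteration 3: +2 →
  { 5 }  = S∖{ 1, 2, 3, 4, 6 }
  { 3, 4, 6 }  = { 3, 6 } ∪ { 4 }
  — 15 sets.
Iteration 4: 1 new —
  { 1, 2, 5 }  = S∖{ 3, 4, 6 }
  — 16 sets.
Iteration 5 adds nothing — fixpoint reached.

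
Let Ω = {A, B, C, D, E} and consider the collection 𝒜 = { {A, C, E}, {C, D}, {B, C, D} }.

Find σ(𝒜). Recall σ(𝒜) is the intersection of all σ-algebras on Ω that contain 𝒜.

σ(𝒜) = { {}, {B}, {C}, {D}, {A, E}, {B, C}, {B, D}, {C, D}, {A, B, E}, {A, C, E}, {A, D, E}, {B, C, D}, {A, B, C, E}, {A, B, D, E}, {A, C, D, E}, Ω }

Working:
Initial family (5 sets): { {}, {C, D}, {A, C, E}, {B, C, D}, Ω }.
Iteration 1 adds 4:
  {A, E}  = Ω∖{B, C, D}
  {B, D}  = Ω∖{A, C, E}
  {A, B, E}  = Ω∖{C, D}
  {A, C, D, E}  = {C, D} ∪ {A, C, E}
  — 9 sets.
Iteration 2: 3 new —
  {B}  = Ω∖{A, C, D, E}
  {A, B, C, E}  = {A, C, E} ∪ {A, B, E}
  {A, B, D, E}  = {A, B, E} ∪ {B, D}
  — 12 sets.
Iteration 3: +2 →
  {C}  = Ω∖{A, B, D, E}
  {D}  = Ω∖{A, B, C, E}
  — 14 sets.
Iteration 4: 2 new —
  {B, C}  = {C} ∪ {B}
  {A, D, E}  = {A, E} ∪ {D}
  — 16 sets.
Iteration 5: no new sets; the family is a σ-algebra.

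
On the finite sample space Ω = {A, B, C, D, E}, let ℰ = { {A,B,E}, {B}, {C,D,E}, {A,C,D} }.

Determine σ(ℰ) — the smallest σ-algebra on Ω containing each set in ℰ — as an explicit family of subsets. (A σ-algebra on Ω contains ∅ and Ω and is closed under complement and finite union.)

σ(ℰ) = { ∅, {A}, {B}, {E}, {A,B}, {A,E}, {B,E}, {C,D}, {A,B,E}, {A,C,D}, {B,C,D}, {C,D,E}, {A,B,C,D}, {A,C,D,E}, {B,C,D,E}, Ω }

Check:
Initial family (6 sets): { ∅, {B}, {A,B,E}, {A,C,D}, {C,D,E}, Ω }.
Step 1 adds 6:
  {A,B}  = ᶜ of {C,D,E}
  {B,E}  = ᶜ of {A,C,D}
  {C,D}  = ᶜ of {A,B,E}
  {A,B,C,D}  = {A,C,D} ∪ {B}
  {A,C,D,E}  = ᶜ of {B}
  {B,C,D,E}  = {C,D,E} ∪ {B}
  (now 12)
Step 2 adds 3:
  {A}  = ᶜ of {B,C,D,E}
  {E}  = ᶜ of {A,B,C,D}
  {B,C,D}  = {C,D} ∪ {B}
  (now 15)
Step 3. New:
  {A,E}  = ᶜ of {B,C,D}
  (now 16)
After Step 4 the family is unchanged; done.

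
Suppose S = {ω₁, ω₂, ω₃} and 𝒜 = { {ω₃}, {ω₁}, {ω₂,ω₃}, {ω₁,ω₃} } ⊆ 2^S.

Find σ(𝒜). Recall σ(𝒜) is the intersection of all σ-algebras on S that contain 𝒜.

σ(𝒜) = { {}, {ω₁}, {ω₂}, {ω₃}, {ω₁,ω₂}, {ω₁,ω₃}, {ω₂,ω₃}, S }

Check:
Begin from { {}, {ω₁}, {ω₃}, {ω₁,ω₃}, {ω₂,ω₃}, S } (that is, 𝒜 plus ∅ and S).
Pass 1: 2 new —
  {ω₂}  = ᶜ of {ω₁,ω₃}
  {ω₁,ω₂}  = ᶜ of {ω₃}
Pass 2 adds nothing — fixpoint reached.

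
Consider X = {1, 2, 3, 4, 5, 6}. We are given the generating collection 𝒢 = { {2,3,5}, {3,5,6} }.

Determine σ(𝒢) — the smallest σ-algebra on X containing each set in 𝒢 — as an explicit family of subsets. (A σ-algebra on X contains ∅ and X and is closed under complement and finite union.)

Initial family (4 sets): { ∅, {2,3,5}, {3,5,6}, X }.
Pass 1. New:
  {1,2,4}  = complement {3,5,6}
  {1,4,6}  = complement {2,3,5}
  {2,3,5,6}  = {2,3,5} ∪ {3,5,6}
  (now 7)
Pass 2 (4 new):
  {1,4}  = complement {2,3,5,6}
  {1,2,4,6}  = {1,4,6} ∪ {1,2,4}
  {1,2,3,4,5}  = {2,3,5} ∪ {1,2,4}
  {1,3,4,5,6}  = {3,5,6} ∪ {1,4,6}
  (now 11)
Pass 3 adds 3:
  {2}  = complement {1,3,4,5,6}
  {6}  = complement {1,2,3,4,5}
  {3,5}  = complement {1,2,4,6}
  (now 14)
Pass 4 adds 2:
  {2,6}  = {2} ∪ {6}
  {1,3,4,5}  = {1,4} ∪ {3,5}
  (now 16)
Pass 5: no new sets; the family is a σ-algebra.

|σ(𝒢)| = 16.  σ(𝒢) = { ∅, {2}, {6}, {1,4}, {2,6}, {3,5}, {1,2,4}, {1,4,6}, {2,3,5}, {3,5,6}, {1,2,4,6}, {1,3,4,5}, {2,3,5,6}, {1,2,3,4,5}, {1,3,4,5,6}, X }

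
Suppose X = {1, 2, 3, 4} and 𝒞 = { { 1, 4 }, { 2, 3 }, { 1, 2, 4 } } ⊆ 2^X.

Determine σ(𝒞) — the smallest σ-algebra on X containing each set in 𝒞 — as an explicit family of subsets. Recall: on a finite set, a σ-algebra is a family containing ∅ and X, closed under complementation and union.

σ(𝒞) = { ∅, { 2 }, { 3 }, { 1, 4 }, { 2, 3 }, { 1, 2, 4 }, { 1, 3, 4 }, X }

Trace:
Start: 𝒞 ∪ {∅, X} = { ∅, { 1, 4 }, { 2, 3 }, { 1, 2, 4 }, X }.
Iteration 1 adds 1:
  { 3 }  = complement { 1, 2, 4 }
Iteration 2: 1 new —
  { 1, 3, 4 }  = { 3 } ∪ { 1, 4 }
Iteration 3: +1 →
  { 2 }  = complement { 1, 3, 4 }
Iteration 4: no new sets; the family is a σ-algebra.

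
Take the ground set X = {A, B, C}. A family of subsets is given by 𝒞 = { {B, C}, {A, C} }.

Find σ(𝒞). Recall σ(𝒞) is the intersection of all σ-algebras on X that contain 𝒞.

σ(𝒞) (8 sets): { ∅, {A}, {B}, {C}, {A, B}, {A, C}, {B, C}, X }

Check:
Take S₀ = 𝒞 ∪ {∅, X} = { ∅, {A, C}, {B, C}, X }.
Iteration 1. New:
  {A}  = complement {B, C}
  {B}  = complement {A, C}
  [6 total]
Iteration 2. New:
  {A, B}  = {B} ∪ {A}
  [7 total]
Iteration 3 adds 1:
  {C}  = complement {A, B}
  [8 total]
Iteration 4: closed — nothing new.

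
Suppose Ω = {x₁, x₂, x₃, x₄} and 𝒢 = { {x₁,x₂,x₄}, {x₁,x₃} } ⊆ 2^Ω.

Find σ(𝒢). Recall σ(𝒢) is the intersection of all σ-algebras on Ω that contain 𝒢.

Answer: σ(𝒢) = { {}, {x₁}, {x₃}, {x₁,x₃}, {x₂,x₄}, {x₁,x₂,x₄}, {x₂,x₃,x₄}, Ω }

Working:
Initial family (4 sets): { {}, {x₁,x₃}, {x₁,x₂,x₄}, Ω }.
Iteration 1: 2 new —
  {x₃}  = {x₁,x₂,x₄}ᶜ
  {x₂,x₄}  = {x₁,x₃}ᶜ
  — 6 sets.
Iteration 2: 1 new —
  {x₂,x₃,x₄}  = {x₃} ∪ {x₂,x₄}
  — 7 sets.
Iteration 3. New:
  {x₁}  = {x₂,x₃,x₄}ᶜ
  — 8 sets.
Iteration 4: already closed under ᶜ and ∪.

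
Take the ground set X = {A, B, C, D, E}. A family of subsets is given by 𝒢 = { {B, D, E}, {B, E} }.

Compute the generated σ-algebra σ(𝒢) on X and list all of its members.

σ(𝒢) = { {}, {D}, {A, C}, {B, E}, {A, C, D}, {B, D, E}, {A, B, C, E}, X }

Working:
Begin from { {}, {B, E}, {B, D, E}, X } (that is, 𝒢 plus ∅ and X).
Iteration 1: 2 new —
  {A, C}  = complement {B, D, E}
  {A, C, D}  = complement {B, E}
  [6 total]
Iteration 2. New:
  {A, B, C, E}  = {B, E} ∪ {A, C}
  [7 total]
Iteration 3: +1 →
  {D}  = complement {A, B, C, E}
  [8 total]
Iteration 4: closed — nothing new.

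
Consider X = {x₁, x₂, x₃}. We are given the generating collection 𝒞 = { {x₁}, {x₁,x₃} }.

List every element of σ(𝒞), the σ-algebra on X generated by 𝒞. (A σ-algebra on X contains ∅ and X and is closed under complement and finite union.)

σ(𝒞) (8 sets): { ∅, {x₁}, {x₂}, {x₃}, {x₁,x₂}, {x₁,x₃}, {x₂,x₃}, X }

Working:
Take S₀ = 𝒞 ∪ {∅, X} = { ∅, {x₁}, {x₁,x₃}, X }.
Round 1. New:
  {x₂}  = ᶜ of {x₁,x₃}
  {x₂,x₃}  = ᶜ of {x₁}
  [6 total]
Round 2: 1 new —
  {x₁,x₂}  = {x₂} ∪ {x₁}
  [7 total]
Round 3. New:
  {x₃}  = ᶜ of {x₁,x₂}
  [8 total]
Round 4: closed — nothing new.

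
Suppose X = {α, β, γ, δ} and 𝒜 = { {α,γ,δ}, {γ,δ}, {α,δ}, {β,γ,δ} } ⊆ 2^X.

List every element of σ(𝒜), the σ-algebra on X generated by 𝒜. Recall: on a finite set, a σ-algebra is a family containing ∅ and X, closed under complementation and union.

Start: 𝒜 ∪ {∅, X} = { {}, {α,δ}, {γ,δ}, {α,γ,δ}, {β,γ,δ}, X }.
Step 1. New:
  {α}  = complement {β,γ,δ}
  {β}  = complement {α,γ,δ}
  {α,β}  = complement {γ,δ}
  {β,γ}  = complement {α,δ}
Step 2: +2 →
  {α,β,γ}  = {α,β} ∪ {β,γ}
  {α,β,δ}  = {α,β} ∪ {α,δ}
Step 3. New:
  {γ}  = complement {α,β,δ}
  {δ}  = complement {α,β,γ}
Step 4: 2 new —
  {α,γ}  = {γ} ∪ {α}
  {β,δ}  = {δ} ∪ {β}
After Step 5 the family is unchanged; done.

|σ(𝒜)| = 16.  σ(𝒜) = { {}, {α}, {β}, {γ}, {δ}, {α,β}, {α,γ}, {α,δ}, {β,γ}, {β,δ}, {γ,δ}, {α,β,γ}, {α,β,δ}, {α,γ,δ}, {β,γ,δ}, X }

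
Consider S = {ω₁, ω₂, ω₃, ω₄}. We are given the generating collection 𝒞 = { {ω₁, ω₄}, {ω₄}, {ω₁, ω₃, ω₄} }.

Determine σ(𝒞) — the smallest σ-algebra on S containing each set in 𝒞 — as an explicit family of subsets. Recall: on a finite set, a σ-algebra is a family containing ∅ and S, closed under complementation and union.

Answer: σ(𝒞) = { {}, {ω₁}, {ω₂}, {ω₃}, {ω₄}, {ω₁, ω₂}, {ω₁, ω₃}, {ω₁, ω₄}, {ω₂, ω₃}, {ω₂, ω₄}, {ω₃, ω₄}, {ω₁, ω₂, ω₃}, {ω₁, ω₂, ω₄}, {ω₁, ω₃, ω₄}, {ω₂, ω₃, ω₄}, S }

Working:
Initial family (5 sets): { {}, {ω₄}, {ω₁, ω₄}, {ω₁, ω₃, ω₄}, S }.
Round 1 (3 new):
  {ω₂}  = ᶜ of {ω₁, ω₃, ω₄}
  {ω₂, ω₃}  = ᶜ of {ω₁, ω₄}
  {ω₁, ω₂, ω₃}  = ᶜ of {ω₄}
  (now 8)
Round 2: +3 →
  {ω₂, ω₄}  = {ω₄} ∪ {ω₂}
  {ω₁, ω₂, ω₄}  = {ω₂} ∪ {ω₁, ω₄}
  {ω₂, ω₃, ω₄}  = {ω₄} ∪ {ω₂, ω₃}
  (now 11)
Round 3: +3 →
  {ω₁}  = ᶜ of {ω₂, ω₃, ω₄}
  {ω₃}  = ᶜ of {ω₁, ω₂, ω₄}
  {ω₁, ω₃}  = ᶜ of {ω₂, ω₄}
  (now 14)
Round 4. New:
  {ω₁, ω₂}  = {ω₂} ∪ {ω₁}
  {ω₃, ω₄}  = {ω₃} ∪ {ω₄}
  (now 16)
Round 5: stable.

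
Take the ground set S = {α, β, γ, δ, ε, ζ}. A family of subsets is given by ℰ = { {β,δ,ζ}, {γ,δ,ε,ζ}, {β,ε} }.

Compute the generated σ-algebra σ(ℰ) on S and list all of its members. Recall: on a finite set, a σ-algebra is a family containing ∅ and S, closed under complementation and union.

σ(ℰ) = { ∅, {α}, {β}, {γ}, {ε}, {α,β}, {α,γ}, {α,ε}, {β,γ}, {β,ε}, {γ,ε}, {δ,ζ}, {α,β,γ}, {α,β,ε}, {α,γ,ε}, {α,δ,ζ}, {β,γ,ε}, {β,δ,ζ}, {γ,δ,ζ}, {δ,ε,ζ}, {α,β,γ,ε}, {α,β,δ,ζ}, {α,γ,δ,ζ}, {α,δ,ε,ζ}, {β,γ,δ,ζ}, {β,δ,ε,ζ}, {γ,δ,ε,ζ}, {α,β,γ,δ,ζ}, {α,β,δ,ε,ζ}, {α,γ,δ,ε,ζ}, {β,γ,δ,ε,ζ}, S }

Working:
Seed the family with ℰ together with ∅ and S: { ∅, {β,ε}, {β,δ,ζ}, {γ,δ,ε,ζ}, S }.
Round 1 (5 new):
  {α,β}  = ᶜ of {γ,δ,ε,ζ}
  {α,γ,ε}  = ᶜ of {β,δ,ζ}
  {α,γ,δ,ζ}  = ᶜ of {β,ε}
  {β,δ,ε,ζ}  = {β,δ,ζ} ∪ {β,ε}
  {β,γ,δ,ε,ζ}  = {β,δ,ζ} ∪ {γ,δ,ε,ζ}
  — 10 sets.
Round 2 adds 8:
  {α}  = ᶜ of {β,γ,δ,ε,ζ}
  {α,γ}  = ᶜ of {β,δ,ε,ζ}
  {α,β,ε}  = {β,ε} ∪ {α,β}
  {α,β,γ,ε}  = {β,ε} ∪ {α,γ,ε}
  {α,β,δ,ζ}  = {β,δ,ζ} ∪ {α,β}
  {α,β,γ,δ,ζ}  = {β,δ,ζ} ∪ {α,γ,δ,ζ}
  {α,β,δ,ε,ζ}  = {α,β} ∪ {β,δ,ε,ζ}
  {α,γ,δ,ε,ζ}  = {γ,δ,ε,ζ} ∪ {α,γ,ε}
  — 18 sets.
Round 3 adds 7:
  {β}  = ᶜ of {α,γ,δ,ε,ζ}
  {γ}  = ᶜ of {α,β,δ,ε,ζ}
  {ε}  = ᶜ of {α,β,γ,δ,ζ}
  {γ,ε}  = ᶜ of {α,β,δ,ζ}
  {δ,ζ}  = ᶜ of {α,β,γ,ε}
  {α,β,γ}  = {α,β} ∪ {α,γ}
  {γ,δ,ζ}  = ᶜ of {α,β,ε}
  — 25 sets.
Round 4. New:
  {α,ε}  = {ε} ∪ {α}
  {β,γ}  = {β} ∪ {γ}
  {α,δ,ζ}  = {δ,ζ} ∪ {α}
  {β,γ,ε}  = {β,ε} ∪ {γ}
  {δ,ε,ζ}  = ᶜ of {α,β,γ}
  {β,γ,δ,ζ}  = {β,δ,ζ} ∪ {γ}
  — 31 sets.
Round 5: 1 new —
  {α,δ,ε,ζ}  = ᶜ of {β,γ}
  — 32 sets.
After Round 6 the family is unchanged; done.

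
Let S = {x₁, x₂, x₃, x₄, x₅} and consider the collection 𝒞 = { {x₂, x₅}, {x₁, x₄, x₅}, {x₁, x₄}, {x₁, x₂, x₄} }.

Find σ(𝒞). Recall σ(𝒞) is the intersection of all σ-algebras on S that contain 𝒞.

Answer: σ(𝒞) = { ∅, {x₂}, {x₃}, {x₅}, {x₁, x₄}, {x₂, x₃}, {x₂, x₅}, {x₃, x₅}, {x₁, x₂, x₄}, {x₁, x₃, x₄}, {x₁, x₄, x₅}, {x₂, x₃, x₅}, {x₁, x₂, x₃, x₄}, {x₁, x₂, x₄, x₅}, {x₁, x₃, x₄, x₅}, S }

Check:
Start: 𝒞 ∪ {∅, S} = { ∅, {x₁, x₄}, {x₂, x₅}, {x₁, x₂, x₄}, {x₁, x₄, x₅}, S }.
Iteration 1: +5 →
  {x₂, x₃}  = {x₁, x₄, x₅}ᶜ
  {x₃, x₅}  = {x₁, x₂, x₄}ᶜ
  {x₁, x₃, x₄}  = {x₂, x₅}ᶜ
  {x₂, x₃, x₅}  = {x₁, x₄}ᶜ
  {x₁, x₂, x₄, x₅}  = {x₁, x₄, x₅} ∪ {x₂, x₅}
  — 11 sets.
Iteration 2. New:
  {x₃}  = {x₁, x₂, x₄, x₅}ᶜ
  {x₁, x₂, x₃, x₄}  = {x₁, x₂, x₄} ∪ {x₁, x₃, x₄}
  {x₁, x₃, x₄, x₅}  = {x₁, x₄, x₅} ∪ {x₁, x₃, x₄}
  — 14 sets.
Iteration 3. New:
  {x₂}  = {x₁, x₃, x₄, x₅}ᶜ
  {x₅}  = {x₁, x₂, x₃, x₄}ᶜ
  — 16 sets.
Iteration 4: closed — nothing new.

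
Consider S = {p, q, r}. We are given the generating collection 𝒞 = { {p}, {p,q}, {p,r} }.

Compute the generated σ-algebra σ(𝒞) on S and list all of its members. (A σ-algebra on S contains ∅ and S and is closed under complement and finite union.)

Take S₀ = 𝒞 ∪ {∅, S} = { {}, {p}, {p,q}, {p,r}, S }.
Step 1. New:
  {q}  = {p,r}ᶜ
  {r}  = {p,q}ᶜ
  {q,r}  = {p}ᶜ
  (now 8)
After Step 2 the family is unchanged; done.

σ(𝒞) = { {}, {p}, {q}, {r}, {p,q}, {p,r}, {q,r}, S }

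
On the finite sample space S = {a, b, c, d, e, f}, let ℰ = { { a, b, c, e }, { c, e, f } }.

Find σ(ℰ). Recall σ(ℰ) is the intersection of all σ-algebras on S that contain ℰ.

Initial family (4 sets): { {}, { c, e, f }, { a, b, c, e }, S }.
Iteration 1 (3 new):
  { d, f }  = { a, b, c, e }ᶜ
  { a, b, d }  = { c, e, f }ᶜ
  { a, b, c, e, f }  = { a, b, c, e } ∪ { c, e, f }
  [7 total]
Iteration 2: 4 new —
  { d }  = { a, b, c, e, f }ᶜ
  { a, b, d, f }  = { d, f } ∪ { a, b, d }
  { c, d, e, f }  = { c, e, f } ∪ { d, f }
  { a, b, c, d, e }  = { a, b, c, e } ∪ { a, b, d }
  [11 total]
Iteration 3 (3 new):
  { f }  = { a, b, c, d, e }ᶜ
  { a, b }  = { c, d, e, f }ᶜ
  { c, e }  = { a, b, d, f }ᶜ
  [14 total]
Iteration 4: +2 →
  { a, b, f }  = { a, b } ∪ { f }
  { c, d, e }  = { d } ∪ { c, e }
  [16 total]
Iteration 5 adds nothing — fixpoint reached.

Therefore σ(ℰ) = { {}, { d }, { f }, { a, b }, { c, e }, { d, f }, { a, b, d }, { a, b, f }, { c, d, e }, { c, e, f }, { a, b, c, e }, { a, b, d, f }, { c, d, e, f }, { a, b, c, d, e }, { a, b, c, e, f }, S } (|σ(ℰ)| = 16).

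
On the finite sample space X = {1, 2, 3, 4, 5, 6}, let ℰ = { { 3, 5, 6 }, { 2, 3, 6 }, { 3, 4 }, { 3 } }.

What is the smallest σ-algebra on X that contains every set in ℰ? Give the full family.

σ(ℰ) = { {  }, { 1 }, { 2 }, { 3 }, { 4 }, { 5 }, { 6 }, { 1, 2 }, { 1, 3 }, { 1, 4 }, { 1, 5 }, { 1, 6 }, { 2, 3 }, { 2, 4 }, { 2, 5 }, { 2, 6 }, { 3, 4 }, { 3, 5 }, { 3, 6 }, { 4, 5 }, { 4, 6 }, { 5, 6 }, { 1, 2, 3 }, { 1, 2, 4 }, { 1, 2, 5 }, { 1, 2, 6 }, { 1, 3, 4 }, { 1, 3, 5 }, { 1, 3, 6 }, { 1, 4, 5 }, { 1, 4, 6 }, { 1, 5, 6 }, { 2, 3, 4 }, { 2, 3, 5 }, { 2, 3, 6 }, { 2, 4, 5 }, { 2, 4, 6 }, { 2, 5, 6 }, { 3, 4, 5 }, { 3, 4, 6 }, { 3, 5, 6 }, { 4, 5, 6 }, { 1, 2, 3, 4 }, { 1, 2, 3, 5 }, { 1, 2, 3, 6 }, { 1, 2, 4, 5 }, { 1, 2, 4, 6 }, { 1, 2, 5, 6 }, { 1, 3, 4, 5 }, { 1, 3, 4, 6 }, { 1, 3, 5, 6 }, { 1, 4, 5, 6 }, { 2, 3, 4, 5 }, { 2, 3, 4, 6 }, { 2, 3, 5, 6 }, { 2, 4, 5, 6 }, { 3, 4, 5, 6 }, { 1, 2, 3, 4, 5 }, { 1, 2, 3, 4, 6 }, { 1, 2, 3, 5, 6 }, { 1, 2, 4, 5, 6 }, { 1, 3, 4, 5, 6 }, { 2, 3, 4, 5, 6 }, X }

Trace:
Start: ℰ ∪ {∅, X} = { {  }, { 3 }, { 3, 4 }, { 2, 3, 6 }, { 3, 5, 6 }, X }.
Round 1: 7 new —
  { 1, 2, 4 }  = complement { 3, 5, 6 }
  { 1, 4, 5 }  = complement { 2, 3, 6 }
  { 1, 2, 5, 6 }  = complement { 3, 4 }
  { 2, 3, 4, 6 }  = { 3, 4 } ∪ { 2, 3, 6 }
  { 2, 3, 5, 6 }  = { 3, 5, 6 } ∪ { 2, 3, 6 }
  { 3, 4, 5, 6 }  = { 3, 4 } ∪ { 3, 5, 6 }
  { 1, 2, 4, 5, 6 }  = complement { 3 }
  |family| = 13
Round 2. New:
  { 1, 2 }  = complement { 3, 4, 5, 6 }
  { 1, 4 }  = complement { 2, 3, 5, 6 }
  { 1, 5 }  = complement { 2, 3, 4, 6 }
  { 1, 2, 3, 4 }  = { 3, 4 } ∪ { 1, 2, 4 }
  { 1, 2, 4, 5 }  = { 1, 4, 5 } ∪ { 1, 2, 4 }
  { 1, 3, 4, 5 }  = { 1, 4, 5 } ∪ { 3, 4 }
  { 1, 2, 3, 4, 6 }  = { 2, 3, 6 } ∪ { 1, 2, 4 }
  { 1, 2, 3, 5, 6 }  = { 2, 3, 6 } ∪ { 1, 2, 5, 6 }
  { 1, 3, 4, 5, 6 }  = { 1, 4, 5 } ∪ { 3, 4, 5, 6 }
  { 2, 3, 4, 5, 6 }  = { 3, 4 } ∪ { 2, 3, 5, 6 }
  |family| = 23
Round 3 adds 14:
  { 1 }  = complement { 2, 3, 4, 5, 6 }
  { 2 }  = complement { 1, 3, 4, 5, 6 }
  { 4 }  = complement { 1, 2, 3, 5, 6 }
  { 5 }  = complement { 1, 2, 3, 4, 6 }
  { 2, 6 }  = complement { 1, 3, 4, 5 }
  { 3, 6 }  = complement { 1, 2, 4, 5 }
  { 5, 6 }  = complement { 1, 2, 3, 4 }
  { 1, 2, 3 }  = { 1, 2 } ∪ { 3 }
  { 1, 2, 5 }  = { 1, 5 } ∪ { 1, 2 }
  { 1, 3, 4 }  = { 3, 4 } ∪ { 1, 4 }
  { 1, 3, 5 }  = { 1, 5 } ∪ { 3 }
  { 1, 2, 3, 6 }  = { 1, 2 } ∪ { 2, 3, 6 }
  { 1, 3, 5, 6 }  = { 1, 5 } ∪ { 3, 5, 6 }
  { 1, 2, 3, 4, 5 }  = { 3, 4 } ∪ { 1, 2, 4, 5 }
  |family| = 37
Round 4 adds 20:
  { 6 }  = complement { 1, 2, 3, 4, 5 }
  { 1, 3 }  = { 1 } ∪ { 3 }
  { 2, 3 }  = { 2 } ∪ { 3 }
  { 2, 4 }  = complement { 1, 3, 5, 6 }
  { 2, 5 }  = { 2 } ∪ { 5 }
  { 3, 5 }  = { 5 } ∪ { 3 }
  { 4, 5 }  = complement { 1, 2, 3, 6 }
  { 1, 2, 6 }  = { 1, 2 } ∪ { 2, 6 }
  { 1, 3, 6 }  = { 1 } ∪ { 3, 6 }
  { 1, 5, 6 }  = { 5, 6 } ∪ { 1 }
  { 2, 3, 4 }  = { 3, 4 } ∪ { 2 }
  { 2, 4, 6 }  = complement { 1, 3, 5 }
  { 2, 5, 6 }  = complement { 1, 3, 4 }
  { 3, 4, 5 }  = { 3, 4 } ∪ { 5 }
  { 3, 4, 6 }  = complement { 1, 2, 5 }
  { 4, 5, 6 }  = complement { 1, 2, 3 }
  { 1, 2, 3, 5 }  = { 1, 2, 3 } ∪ { 1, 3, 5 }
  { 1, 2, 4, 6 }  = { 2, 6 } ∪ { 1, 2, 4 }
  { 1, 3, 4, 6 }  = { 1, 3, 4 } ∪ { 3, 6 }
  { 1, 4, 5, 6 }  = { 1, 4, 5 } ∪ { 5, 6 }
  |family| = 57
Round 5: +7 →
  { 1, 6 }  = { 6 } ∪ { 1 }
  { 4, 6 }  = complement { 1, 2, 3, 5 }
  { 1, 4, 6 }  = { 1, 4 } ∪ { 6 }
  { 2, 3, 5 }  = { 2, 5 } ∪ { 3, 5 }
  { 2, 4, 5 }  = complement { 1, 3, 6 }
  { 2, 3, 4, 5 }  = { 2, 5 } ∪ { 3, 4, 5 }
  { 2, 4, 5, 6 }  = complement { 1, 3 }
  |family| = 64
Round 6 adds nothing — fixpoint reached.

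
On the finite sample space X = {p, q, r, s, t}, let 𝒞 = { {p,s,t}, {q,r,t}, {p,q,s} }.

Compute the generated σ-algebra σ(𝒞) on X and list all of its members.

Seed the family with 𝒞 together with ∅ and X: { ∅, {p,q,s}, {p,s,t}, {q,r,t}, X }.
Pass 1: +4 →
  {p,s}  = X∖{q,r,t}
  {q,r}  = X∖{p,s,t}
  {r,t}  = X∖{p,q,s}
  {p,q,s,t}  = {p,s,t} ∪ {p,q,s}
  [9 total]
Pass 2: 3 new —
  {r}  = X∖{p,q,s,t}
  {p,q,r,s}  = {p,q,s} ∪ {q,r}
  {p,r,s,t}  = {p,s,t} ∪ {r,t}
  [12 total]
Pass 3 (3 new):
  {q}  = X∖{p,r,s,t}
  {t}  = X∖{p,q,r,s}
  {p,r,s}  = {r} ∪ {p,s}
  [15 total]
Pass 4. New:
  {q,t}  = X∖{p,r,s}
  [16 total]
Pass 5: no new sets; the family is a σ-algebra.

Therefore σ(𝒞) = { ∅, {q}, {r}, {t}, {p,s}, {q,r}, {q,t}, {r,t}, {p,q,s}, {p,r,s}, {p,s,t}, {q,r,t}, {p,q,r,s}, {p,q,s,t}, {p,r,s,t}, X } (|σ(𝒞)| = 16).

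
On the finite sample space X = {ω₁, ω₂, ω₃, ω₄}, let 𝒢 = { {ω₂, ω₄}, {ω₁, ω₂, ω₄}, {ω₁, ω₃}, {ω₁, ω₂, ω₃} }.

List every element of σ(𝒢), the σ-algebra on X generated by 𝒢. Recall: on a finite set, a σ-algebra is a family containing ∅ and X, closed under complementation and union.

Start: 𝒢 ∪ {∅, X} = { {}, {ω₁, ω₃}, {ω₂, ω₄}, {ω₁, ω₂, ω₃}, {ω₁, ω₂, ω₄}, X }.
Pass 1 (2 new):
  {ω₃}  = complement {ω₁, ω₂, ω₄}
  {ω₄}  = complement {ω₁, ω₂, ω₃}
  (now 8)
Pass 2 adds 3:
  {ω₃, ω₄}  = {ω₄} ∪ {ω₃}
  {ω₁, ω₃, ω₄}  = {ω₄} ∪ {ω₁, ω₃}
  {ω₂, ω₃, ω₄}  = {ω₃} ∪ {ω₂, ω₄}
  (now 11)
Pass 3: +3 →
  {ω₁}  = complement {ω₂, ω₃, ω₄}
  {ω₂}  = complement {ω₁, ω₃, ω₄}
  {ω₁, ω₂}  = complement {ω₃, ω₄}
  (now 14)
Pass 4. New:
  {ω₁, ω₄}  = {ω₄} ∪ {ω₁}
  {ω₂, ω₃}  = {ω₃} ∪ {ω₂}
  (now 16)
After Pass 5 the family is unchanged; done.

Hence σ(𝒢) has 16 members: { {}, {ω₁}, {ω₂}, {ω₃}, {ω₄}, {ω₁, ω₂}, {ω₁, ω₃}, {ω₁, ω₄}, {ω₂, ω₃}, {ω₂, ω₄}, {ω₃, ω₄}, {ω₁, ω₂, ω₃}, {ω₁, ω₂, ω₄}, {ω₁, ω₃, ω₄}, {ω₂, ω₃, ω₄}, X }.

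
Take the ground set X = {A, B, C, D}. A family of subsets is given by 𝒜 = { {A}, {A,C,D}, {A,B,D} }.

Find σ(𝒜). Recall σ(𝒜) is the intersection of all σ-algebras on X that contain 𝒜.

Answer: σ(𝒜) = { ∅, {A}, {B}, {C}, {D}, {A,B}, {A,C}, {A,D}, {B,C}, {B,D}, {C,D}, {A,B,C}, {A,B,D}, {A,C,D}, {B,C,D}, X }

Trace:
Begin from { ∅, {A}, {A,B,D}, {A,C,D}, X } (that is, 𝒜 plus ∅ and X).
Step 1: +3 →
  {B}  = X∖{A,C,D}
  {C}  = X∖{A,B,D}
  {B,C,D}  = X∖{A}
  |family| = 8
Step 2: 3 new —
  {A,B}  = {B} ∪ {A}
  {A,C}  = {C} ∪ {A}
  {B,C}  = {C} ∪ {B}
  |family| = 11
Step 3: 4 new —
  {A,D}  = X∖{B,C}
  {B,D}  = X∖{A,C}
  {C,D}  = X∖{A,B}
  {A,B,C}  = {C} ∪ {A,B}
  |family| = 15
Step 4. New:
  {D}  = X∖{A,B,C}
  |family| = 16
Step 5 adds nothing — fixpoint reached.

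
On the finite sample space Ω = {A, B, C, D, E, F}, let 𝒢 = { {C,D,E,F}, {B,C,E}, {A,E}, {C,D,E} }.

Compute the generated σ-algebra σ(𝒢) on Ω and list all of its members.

σ(𝒢) = { ∅, {A}, {B}, {C}, {D}, {E}, {F}, {A,B}, {A,C}, {A,D}, {A,E}, {A,F}, {B,C}, {B,D}, {B,E}, {B,F}, {C,D}, {C,E}, {C,F}, {D,E}, {D,F}, {E,F}, {A,B,C}, {A,B,D}, {A,B,E}, {A,B,F}, {A,C,D}, {A,C,E}, {A,C,F}, {A,D,E}, {A,D,F}, {A,E,F}, {B,C,D}, {B,C,E}, {B,C,F}, {B,D,E}, {B,D,F}, {B,E,F}, {C,D,E}, {C,D,F}, {C,E,F}, {D,E,F}, {A,B,C,D}, {A,B,C,E}, {A,B,C,F}, {A,B,D,E}, {A,B,D,F}, {A,B,E,F}, {A,C,D,E}, {A,C,D,F}, {A,C,E,F}, {A,D,E,F}, {B,C,D,E}, {B,C,D,F}, {B,C,E,F}, {B,D,E,F}, {C,D,E,F}, {A,B,C,D,E}, {A,B,C,D,F}, {A,B,C,E,F}, {A,B,D,E,F}, {A,C,D,E,F}, {B,C,D,E,F}, Ω }

Trace:
Seed the family with 𝒢 together with ∅ and Ω: { ∅, {A,E}, {B,C,E}, {C,D,E}, {C,D,E,F}, Ω }.
Iteration 1: +9 →
  {A,B}  = {C,D,E,F}ᶜ
  {A,B,F}  = {C,D,E}ᶜ
  {A,D,F}  = {B,C,E}ᶜ
  {A,B,C,E}  = {B,C,E} ∪ {A,E}
  {A,C,D,E}  = {C,D,E} ∪ {A,E}
  {B,C,D,E}  = {C,D,E} ∪ {B,C,E}
  {B,C,D,F}  = {A,E}ᶜ
  {A,C,D,E,F}  = {A,E} ∪ {C,D,E,F}
  {B,C,D,E,F}  = {B,C,E} ∪ {C,D,E,F}
Iteration 2: +12 →
  {A}  = {B,C,D,E,F}ᶜ
  {B}  = {A,C,D,E,F}ᶜ
  {A,F}  = {B,C,D,E}ᶜ
  {B,F}  = {A,C,D,E}ᶜ
  {D,F}  = {A,B,C,E}ᶜ
  {A,B,E}  = {A,B} ∪ {A,E}
  {A,B,D,F}  = {A,B} ∪ {A,D,F}
  {A,B,E,F}  = {A,E} ∪ {A,B,F}
  {A,D,E,F}  = {A,D,F} ∪ {A,E}
  {A,B,C,D,E}  = {C,D,E} ∪ {A,B}
  {A,B,C,D,F}  = {A,B} ∪ {B,C,D,F}
  {A,B,C,E,F}  = {B,C,E} ∪ {A,B,F}
Iteration 3: +11 →
  {D}  = {A,B,C,E,F}ᶜ
  {E}  = {A,B,C,D,F}ᶜ
  {F}  = {A,B,C,D,E}ᶜ
  {B,C}  = {A,D,E,F}ᶜ
  {C,D}  = {A,B,E,F}ᶜ
  {C,E}  = {A,B,D,F}ᶜ
  {A,E,F}  = {A,F} ∪ {A,E}
  {B,D,F}  = {B} ∪ {D,F}
  {C,D,F}  = {A,B,E}ᶜ
  {B,C,E,F}  = {B,F} ∪ {B,C,E}
  {A,B,D,E,F}  = {A,D,E,F} ∪ {B}
Iteration 4 adds 22:
  {C}  = {A,B,D,E,F}ᶜ
  {A,D}  = {B,C,E,F}ᶜ
  {B,D}  = {B} ∪ {D}
  {B,E}  = {B} ∪ {E}
  {D,E}  = {D} ∪ {E}
  {E,F}  = {F} ∪ {E}
  {A,B,C}  = {A,B} ∪ {B,C}
  {A,B,D}  = {A,B} ∪ {D}
  {A,C,D}  = {C,D} ∪ {A}
  {A,C,E}  = {B,D,F}ᶜ
  {A,D,E}  = {D} ∪ {A,E}
  {B,C,D}  = {A,E,F}ᶜ
  {B,C,F}  = {B,F} ∪ {B,C}
  {B,E,F}  = {B,F} ∪ {E}
  {C,E,F}  = {C,E} ∪ {F}
  {D,E,F}  = {D,F} ∪ {E}
  {A,B,C,D}  = {C,D} ∪ {A,B}
  {A,B,C,F}  = {A,F} ∪ {B,C}
  {A,B,D,E}  = {A,B,E} ∪ {D}
  {A,C,D,F}  = {C,D} ∪ {A,F}
  {A,C,E,F}  = {A,F} ∪ {C,E}
  {B,D,E,F}  = {B,D,F} ∪ {E}
Iteration 5: +4 →
  {A,C}  = {B,D,E,F}ᶜ
  {C,F}  = {A,B,D,E}ᶜ
  {A,C,F}  = {A,F} ∪ {C}
  {B,D,E}  = {B,E} ∪ {D,E}
Iteration 6: stable.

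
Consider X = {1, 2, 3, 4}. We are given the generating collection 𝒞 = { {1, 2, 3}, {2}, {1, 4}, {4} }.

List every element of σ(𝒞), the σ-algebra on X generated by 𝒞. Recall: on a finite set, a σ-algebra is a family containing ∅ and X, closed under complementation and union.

Start: 𝒞 ∪ {∅, X} = { ∅, {2}, {4}, {1, 4}, {1, 2, 3}, X }.
Iteration 1: 4 new —
  {2, 3}  = X∖{1, 4}
  {2, 4}  = {4} ∪ {2}
  {1, 2, 4}  = {1, 4} ∪ {2}
  {1, 3, 4}  = X∖{2}
  (now 10)
Iteration 2 adds 3:
  {3}  = X∖{1, 2, 4}
  {1, 3}  = X∖{2, 4}
  {2, 3, 4}  = {2, 3} ∪ {4}
  (now 13)
Iteration 3: 2 new —
  {1}  = X∖{2, 3, 4}
  {3, 4}  = {3} ∪ {4}
  (now 15)
Iteration 4: +1 →
  {1, 2}  = X∖{3, 4}
  (now 16)
After Iteration 5 the family is unchanged; done.

Hence σ(𝒞) has 16 members: { ∅, {1}, {2}, {3}, {4}, {1, 2}, {1, 3}, {1, 4}, {2, 3}, {2, 4}, {3, 4}, {1, 2, 3}, {1, 2, 4}, {1, 3, 4}, {2, 3, 4}, X }.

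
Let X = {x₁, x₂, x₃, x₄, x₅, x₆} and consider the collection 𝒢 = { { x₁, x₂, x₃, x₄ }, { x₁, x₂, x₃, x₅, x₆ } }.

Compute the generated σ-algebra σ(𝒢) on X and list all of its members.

Take S₀ = 𝒢 ∪ {∅, X} = { ∅, { x₁, x₂, x₃, x₄ }, { x₁, x₂, x₃, x₅, x₆ }, X }.
Step 1 adds 2:
  { x₄ }  = X∖{ x₁, x₂, x₃, x₅, x₆ }
  { x₅, x₆ }  = X∖{ x₁, x₂, x₃, x₄ }
  — 6 sets.
Step 2 adds 1:
  { x₄, x₅, x₆ }  = { x₅, x₆ } ∪ { x₄ }
  — 7 sets.
Step 3. New:
  { x₁, x₂, x₃ }  = X∖{ x₄, x₅, x₆ }
  — 8 sets.
Step 4: already closed under ᶜ and ∪.

Therefore σ(𝒢) = { ∅, { x₄ }, { x₅, x₆ }, { x₁, x₂, x₃ }, { x₄, x₅, x₆ }, { x₁, x₂, x₃, x₄ }, { x₁, x₂, x₃, x₅, x₆ }, X } (|σ(𝒢)| = 8).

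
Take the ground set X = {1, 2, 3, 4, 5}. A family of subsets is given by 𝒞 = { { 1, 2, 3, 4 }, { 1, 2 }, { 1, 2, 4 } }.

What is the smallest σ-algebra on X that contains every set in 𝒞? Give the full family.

Start: 𝒞 ∪ {∅, X} = { {}, { 1, 2 }, { 1, 2, 4 }, { 1, 2, 3, 4 }, X }.
Round 1. New:
  { 5 }  = ᶜ of { 1, 2, 3, 4 }
  { 3, 5 }  = ᶜ of { 1, 2, 4 }
  { 3, 4, 5 }  = ᶜ of { 1, 2 }
  — 8 sets.
Round 2 (3 new):
  { 1, 2, 5 }  = { 1, 2 } ∪ { 5 }
  { 1, 2, 3, 5 }  = { 3, 5 } ∪ { 1, 2 }
  { 1, 2, 4, 5 }  = { 1, 2, 4 } ∪ { 5 }
  — 11 sets.
Round 3: 3 new —
  { 3 }  = ᶜ of { 1, 2, 4, 5 }
  { 4 }  = ᶜ of { 1, 2, 3, 5 }
  { 3, 4 }  = ᶜ of { 1, 2, 5 }
  — 14 sets.
Round 4 adds 2:
  { 4, 5 }  = { 4 } ∪ { 5 }
  { 1, 2, 3 }  = { 3 } ∪ { 1, 2 }
  — 16 sets.
After Round 5 the family is unchanged; done.

Therefore σ(𝒞) = { {}, { 3 }, { 4 }, { 5 }, { 1, 2 }, { 3, 4 }, { 3, 5 }, { 4, 5 }, { 1, 2, 3 }, { 1, 2, 4 }, { 1, 2, 5 }, { 3, 4, 5 }, { 1, 2, 3, 4 }, { 1, 2, 3, 5 }, { 1, 2, 4, 5 }, X } (|σ(𝒞)| = 16).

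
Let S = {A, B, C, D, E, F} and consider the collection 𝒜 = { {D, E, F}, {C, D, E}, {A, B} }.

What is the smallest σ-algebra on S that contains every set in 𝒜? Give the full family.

Start: 𝒜 ∪ {∅, S} = { {}, {A, B}, {C, D, E}, {D, E, F}, S }.
Round 1. New:
  {A, B, C}  = S∖{D, E, F}
  {A, B, F}  = S∖{C, D, E}
  {C, D, E, F}  = S∖{A, B}
  {A, B, C, D, E}  = {C, D, E} ∪ {A, B}
  {A, B, D, E, F}  = {A, B} ∪ {D, E, F}
Round 2 adds 3:
  {C}  = S∖{A, B, D, E, F}
  {F}  = S∖{A, B, C, D, E}
  {A, B, C, F}  = {A, B, C} ∪ {A, B, F}
Round 3: +2 →
  {C, F}  = {C} ∪ {F}
  {D, E}  = S∖{A, B, C, F}
Round 4: +1 →
  {A, B, D, E}  = S∖{C, F}
Round 5: already closed under ᶜ and ∪.

|σ(𝒜)| = 16.  σ(𝒜) = { {}, {C}, {F}, {A, B}, {C, F}, {D, E}, {A, B, C}, {A, B, F}, {C, D, E}, {D, E, F}, {A, B, C, F}, {A, B, D, E}, {C, D, E, F}, {A, B, C, D, E}, {A, B, D, E, F}, S }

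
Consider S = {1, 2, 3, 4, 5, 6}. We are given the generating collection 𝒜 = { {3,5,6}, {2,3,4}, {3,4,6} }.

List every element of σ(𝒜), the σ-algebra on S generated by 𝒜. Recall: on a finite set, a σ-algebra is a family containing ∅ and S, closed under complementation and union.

Take S₀ = 𝒜 ∪ {∅, S} = { {}, {2,3,4}, {3,4,6}, {3,5,6}, S }.
Iteration 1 (6 new):
  {1,2,4}  = {3,5,6}ᶜ
  {1,2,5}  = {3,4,6}ᶜ
  {1,5,6}  = {2,3,4}ᶜ
  {2,3,4,6}  = {2,3,4} ∪ {3,4,6}
  {3,4,5,6}  = {3,5,6} ∪ {3,4,6}
  {2,3,4,5,6}  = {2,3,4} ∪ {3,5,6}
  |family| = 11
Iteration 2: +12 →
  {1}  = {2,3,4,5,6}ᶜ
  {1,2}  = {3,4,5,6}ᶜ
  {1,5}  = {2,3,4,6}ᶜ
  {1,2,3,4}  = {2,3,4} ∪ {1,2,4}
  {1,2,4,5}  = {1,2,4} ∪ {1,2,5}
  {1,2,5,6}  = {1,2,5} ∪ {1,5,6}
  {1,3,5,6}  = {1,5,6} ∪ {3,5,6}
  {1,2,3,4,5}  = {2,3,4} ∪ {1,2,5}
  {1,2,3,4,6}  = {1,2,4} ∪ {2,3,4,6}
  {1,2,3,5,6}  = {1,2,5} ∪ {3,5,6}
  {1,2,4,5,6}  = {1,2,4} ∪ {1,5,6}
  {1,3,4,5,6}  = {3,4,5,6} ∪ {1,5,6}
  |family| = 23
Iteration 3: +10 →
  {2}  = {1,3,4,5,6}ᶜ
  {3}  = {1,2,4,5,6}ᶜ
  {4}  = {1,2,3,5,6}ᶜ
  {5}  = {1,2,3,4,6}ᶜ
  {6}  = {1,2,3,4,5}ᶜ
  {2,4}  = {1,3,5,6}ᶜ
  {3,4}  = {1,2,5,6}ᶜ
  {3,6}  = {1,2,4,5}ᶜ
  {5,6}  = {1,2,3,4}ᶜ
  {1,3,4,6}  = {3,4,6} ∪ {1}
  |family| = 33
Iteration 4. New:
  {1,3}  = {1} ∪ {3}
  {1,4}  = {1} ∪ {4}
  {1,6}  = {1} ∪ {6}
  {2,3}  = {2} ∪ {3}
  {2,5}  = {1,3,4,6}ᶜ
  {2,6}  = {2} ∪ {6}
  {3,5}  = {5} ∪ {3}
  {4,5}  = {5} ∪ {4}
  {4,6}  = {6} ∪ {4}
  {1,2,3}  = {1,2} ∪ {3}
  {1,2,6}  = {1,2} ∪ {6}
  {1,3,4}  = {3,4} ∪ {1}
  {1,3,5}  = {3} ∪ {1,5}
  {1,3,6}  = {1} ∪ {3,6}
  {1,4,5}  = {1,5} ∪ {4}
  {2,3,6}  = {2} ∪ {3,6}
  {2,4,5}  = {5} ∪ {2,4}
  {2,4,6}  = {6} ∪ {2,4}
  {2,5,6}  = {5,6} ∪ {2}
  {3,4,5}  = {3,4} ∪ {5}
  {4,5,6}  = {5,6} ∪ {4}
  {1,2,3,5}  = {3} ∪ {1,2,5}
  {1,2,3,6}  = {1,2} ∪ {3,6}
  {1,2,4,6}  = {6} ∪ {1,2,4}
  {1,3,4,5}  = {3,4} ∪ {1,5}
  {1,4,5,6}  = {1,5,6} ∪ {4}
  {2,3,4,5}  = {5} ∪ {2,3,4}
  {2,3,5,6}  = {2} ∪ {3,5,6}
  {2,4,5,6}  = {5,6} ∪ {2,4}
  |family| = 62
Iteration 5 adds 2:
  {1,4,6}  = {1,6} ∪ {1,4}
  {2,3,5}  = {2,5} ∪ {3,5}
  |family| = 64
Iteration 6 adds nothing — fixpoint reached.

σ(𝒜) = { {}, {1}, {2}, {3}, {4}, {5}, {6}, {1,2}, {1,3}, {1,4}, {1,5}, {1,6}, {2,3}, {2,4}, {2,5}, {2,6}, {3,4}, {3,5}, {3,6}, {4,5}, {4,6}, {5,6}, {1,2,3}, {1,2,4}, {1,2,5}, {1,2,6}, {1,3,4}, {1,3,5}, {1,3,6}, {1,4,5}, {1,4,6}, {1,5,6}, {2,3,4}, {2,3,5}, {2,3,6}, {2,4,5}, {2,4,6}, {2,5,6}, {3,4,5}, {3,4,6}, {3,5,6}, {4,5,6}, {1,2,3,4}, {1,2,3,5}, {1,2,3,6}, {1,2,4,5}, {1,2,4,6}, {1,2,5,6}, {1,3,4,5}, {1,3,4,6}, {1,3,5,6}, {1,4,5,6}, {2,3,4,5}, {2,3,4,6}, {2,3,5,6}, {2,4,5,6}, {3,4,5,6}, {1,2,3,4,5}, {1,2,3,4,6}, {1,2,3,5,6}, {1,2,4,5,6}, {1,3,4,5,6}, {2,3,4,5,6}, S }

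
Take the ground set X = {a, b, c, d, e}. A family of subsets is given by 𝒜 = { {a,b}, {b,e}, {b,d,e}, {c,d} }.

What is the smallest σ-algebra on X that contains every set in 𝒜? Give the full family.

|σ(𝒜)| = 32.  σ(𝒜) = { {}, {a}, {b}, {c}, {d}, {e}, {a,b}, {a,c}, {a,d}, {a,e}, {b,c}, {b,d}, {b,e}, {c,d}, {c,e}, {d,e}, {a,b,c}, {a,b,d}, {a,b,e}, {a,c,d}, {a,c,e}, {a,d,e}, {b,c,d}, {b,c,e}, {b,d,e}, {c,d,e}, {a,b,c,d}, {a,b,c,e}, {a,b,d,e}, {a,c,d,e}, {b,c,d,e}, X }

Working:
Initial family (6 sets): { {}, {a,b}, {b,e}, {c,d}, {b,d,e}, X }.
Pass 1: +7 →
  {a,c}  = {b,d,e}ᶜ
  {a,b,e}  = {c,d}ᶜ
  {a,c,d}  = {b,e}ᶜ
  {c,d,e}  = {a,b}ᶜ
  {a,b,c,d}  = {c,d} ∪ {a,b}
  {a,b,d,e}  = {a,b} ∪ {b,d,e}
  {b,c,d,e}  = {b,e} ∪ {c,d}
  (now 13)
Pass 2: +6 →
  {a}  = {b,c,d,e}ᶜ
  {c}  = {a,b,d,e}ᶜ
  {e}  = {a,b,c,d}ᶜ
  {a,b,c}  = {a,b} ∪ {a,c}
  {a,b,c,e}  = {b,e} ∪ {a,c}
  {a,c,d,e}  = {c,d,e} ∪ {a,c,d}
  (now 19)
Pass 3: 7 new —
  {b}  = {a,c,d,e}ᶜ
  {d}  = {a,b,c,e}ᶜ
  {a,e}  = {e} ∪ {a}
  {c,e}  = {e} ∪ {c}
  {d,e}  = {a,b,c}ᶜ
  {a,c,e}  = {a,c} ∪ {e}
  {b,c,e}  = {b,e} ∪ {c}
  (now 26)
Pass 4 (6 new):
  {a,d}  = {b,c,e}ᶜ
  {b,c}  = {b} ∪ {c}
  {b,d}  = {a,c,e}ᶜ
  {a,b,d}  = {c,e}ᶜ
  {a,d,e}  = {d,e} ∪ {a,e}
  {b,c,d}  = {a,e}ᶜ
  (now 32)
After Pass 5 the family is unchanged; done.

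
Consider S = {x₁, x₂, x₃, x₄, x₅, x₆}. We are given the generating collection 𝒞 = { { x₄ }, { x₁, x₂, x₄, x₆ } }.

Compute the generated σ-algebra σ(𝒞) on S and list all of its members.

Start: 𝒞 ∪ {∅, S} = { {  }, { x₄ }, { x₁, x₂, x₄, x₆ }, S }.
Pass 1 (2 new):
  { x₃, x₅ }  = ᶜ of { x₁, x₂, x₄, x₆ }
  { x₁, x₂, x₃, x₅, x₆ }  = ᶜ of { x₄ }
  — 6 sets.
Pass 2: +1 →
  { x₃, x₄, x₅ }  = { x₄ } ∪ { x₃, x₅ }
  — 7 sets.
Pass 3. New:
  { x₁, x₂, x₆ }  = ᶜ of { x₃, x₄, x₅ }
  — 8 sets.
Pass 4: no new sets; the family is a σ-algebra.

Hence σ(𝒞) has 8 members: { {  }, { x₄ }, { x₃, x₅ }, { x₁, x₂, x₆ }, { x₃, x₄, x₅ }, { x₁, x₂, x₄, x₆ }, { x₁, x₂, x₃, x₅, x₆ }, S }.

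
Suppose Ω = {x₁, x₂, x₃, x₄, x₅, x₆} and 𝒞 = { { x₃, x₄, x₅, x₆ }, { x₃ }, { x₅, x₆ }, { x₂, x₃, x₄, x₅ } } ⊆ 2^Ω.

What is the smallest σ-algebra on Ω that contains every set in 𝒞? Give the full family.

Initial family (6 sets): { {}, { x₃ }, { x₅, x₆ }, { x₂, x₃, x₄, x₅ }, { x₃, x₄, x₅, x₆ }, Ω }.
Step 1 adds 6:
  { x₁, x₂ }  = complement { x₃, x₄, x₅, x₆ }
  { x₁, x₆ }  = complement { x₂, x₃, x₄, x₅ }
  { x₃, x₅, x₆ }  = { x₃ } ∪ { x₅, x₆ }
  { x₁, x₂, x₃, x₄ }  = complement { x₅, x₆ }
  { x₁, x₂, x₄, x₅, x₆ }  = complement { x₃ }
  { x₂, x₃, x₄, x₅, x₆ }  = { x₅, x₆ } ∪ { x₂, x₃, x₄, x₅ }
  [12 total]
Step 2: +12 →
  { x₁ }  = complement { x₂, x₃, x₄, x₅, x₆ }
  { x₁, x₂, x₃ }  = { x₁, x₂ } ∪ { x₃ }
  { x₁, x₂, x₄ }  = complement { x₃, x₅, x₆ }
  { x₁, x₂, x₆ }  = { x₁, x₂ } ∪ { x₁, x₆ }
  { x₁, x₃, x₆ }  = { x₁, x₆ } ∪ { x₃ }
  { x₁, x₅, x₆ }  = { x₅, x₆ } ∪ { x₁, x₆ }
  { x₁, x₂, x₅, x₆ }  = { x₅, x₆ } ∪ { x₁, x₂ }
  { x₁, x₃, x₅, x₆ }  = { x₁, x₆ } ∪ { x₃, x₅, x₆ }
  { x₁, x₂, x₃, x₄, x₅ }  = { x₁, x₂ } ∪ { x₂, x₃, x₄, x₅ }
  { x₁, x₂, x₃, x₄, x₆ }  = { x₁, x₆ } ∪ { x₁, x₂, x₃, x₄ }
  { x₁, x₂, x₃, x₅, x₆ }  = { x₁, x₂ } ∪ { x₃, x₅, x₆ }
  { x₁, x₃, x₄, x₅, x₆ }  = { x₃, x₄, x₅, x₆ } ∪ { x₁, x₆ }
  [24 total]
Step 3: +13 →
  { x₂ }  = complement { x₁, x₃, x₄, x₅, x₆ }
  { x₄ }  = complement { x₁, x₂, x₃, x₅, x₆ }
  { x₅ }  = complement { x₁, x₂, x₃, x₄, x₆ }
  { x₆ }  = complement { x₁, x₂, x₃, x₄, x₅ }
  { x₁, x₃ }  = { x₃ } ∪ { x₁ }
  { x₂, x₄ }  = complement { x₁, x₃, x₅, x₆ }
  { x₃, x₄ }  = complement { x₁, x₂, x₅, x₆ }
  { x₂, x₃, x₄ }  = complement { x₁, x₅, x₆ }
  { x₂, x₄, x₅ }  = complement { x₁, x₃, x₆ }
  { x₃, x₄, x₅ }  = complement { x₁, x₂, x₆ }
  { x₄, x₅, x₆ }  = complement { x₁, x₂, x₃ }
  { x₁, x₂, x₃, x₆ }  = { x₁, x₃, x₆ } ∪ { x₁, x₂, x₃ }
  { x₁, x₂, x₄, x₆ }  = { x₁, x₆ } ∪ { x₁, x₂, x₄ }
  [37 total]
Step 4: 24 new —
  { x₁, x₄ }  = { x₁ } ∪ { x₄ }
  { x₁, x₅ }  = { x₁ } ∪ { x₅ }
  { x₂, x₃ }  = { x₂ } ∪ { x₃ }
  { x₂, x₅ }  = { x₂ } ∪ { x₅ }
  { x₂, x₆ }  = { x₂ } ∪ { x₆ }
  { x₃, x₅ }  = complement { x₁, x₂, x₄, x₆ }
  { x₃, x₆ }  = { x₆ } ∪ { x₃ }
  { x₄, x₅ }  = complement { x₁, x₂, x₃, x₆ }
  { x₄, x₆ }  = { x₆ } ∪ { x₄ }
  { x₁, x₂, x₅ }  = { x₁, x₂ } ∪ { x₅ }
  { x₁, x₃, x₄ }  = { x₃, x₄ } ∪ { x₁ }
  { x₁, x₃, x₅ }  = { x₅ } ∪ { x₁, x₃ }
  { x₁, x₄, x₆ }  = { x₁, x₆ } ∪ { x₄ }
  { x₂, x₄, x₆ }  = { x₆ } ∪ { x₂, x₄ }
  { x₂, x₅, x₆ }  = { x₅, x₆ } ∪ { x₂ }
  { x₃, x₄, x₆ }  = { x₃, x₄ } ∪ { x₆ }
  { x₁, x₂, x₃, x₅ }  = { x₁, x₂, x₃ } ∪ { x₅ }
  { x₁, x₂, x₄, x₅ }  = { x₁, x₂ } ∪ { x₂, x₄, x₅ }
  { x₁, x₃, x₄, x₅ }  = { x₃, x₄, x₅ } ∪ { x₁ }
  { x₁, x₃, x₄, x₆ }  = { x₃, x₄ } ∪ { x₁, x₃, x₆ }
  { x₁, x₄, x₅, x₆ }  = { x₁ } ∪ { x₄, x₅, x₆ }
  { x₂, x₃, x₄, x₆ }  = { x₂, x₃, x₄ } ∪ { x₆ }
  { x₂, x₃, x₅, x₆ }  = { x₂ } ∪ { x₃, x₅, x₆ }
  { x₂, x₄, x₅, x₆ }  = complement { x₁, x₃ }
  [61 total]
Step 5 adds 3:
  { x₁, x₄, x₅ }  = { x₄, x₅ } ∪ { x₁, x₄ }
  { x₂, x₃, x₅ }  = complement { x₁, x₄, x₆ }
  { x₂, x₃, x₆ }  = { x₂ } ∪ { x₃, x₆ }
  [64 total]
Step 6: already closed under ᶜ and ∪.

Hence σ(𝒞) has 64 members: { {}, { x₁ }, { x₂ }, { x₃ }, { x₄ }, { x₅ }, { x₆ }, { x₁, x₂ }, { x₁, x₃ }, { x₁, x₄ }, { x₁, x₅ }, { x₁, x₆ }, { x₂, x₃ }, { x₂, x₄ }, { x₂, x₅ }, { x₂, x₆ }, { x₃, x₄ }, { x₃, x₅ }, { x₃, x₆ }, { x₄, x₅ }, { x₄, x₆ }, { x₅, x₆ }, { x₁, x₂, x₃ }, { x₁, x₂, x₄ }, { x₁, x₂, x₅ }, { x₁, x₂, x₆ }, { x₁, x₃, x₄ }, { x₁, x₃, x₅ }, { x₁, x₃, x₆ }, { x₁, x₄, x₅ }, { x₁, x₄, x₆ }, { x₁, x₅, x₆ }, { x₂, x₃, x₄ }, { x₂, x₃, x₅ }, { x₂, x₃, x₆ }, { x₂, x₄, x₅ }, { x₂, x₄, x₆ }, { x₂, x₅, x₆ }, { x₃, x₄, x₅ }, { x₃, x₄, x₆ }, { x₃, x₅, x₆ }, { x₄, x₅, x₆ }, { x₁, x₂, x₃, x₄ }, { x₁, x₂, x₃, x₅ }, { x₁, x₂, x₃, x₆ }, { x₁, x₂, x₄, x₅ }, { x₁, x₂, x₄, x₆ }, { x₁, x₂, x₅, x₆ }, { x₁, x₃, x₄, x₅ }, { x₁, x₃, x₄, x₆ }, { x₁, x₃, x₅, x₆ }, { x₁, x₄, x₅, x₆ }, { x₂, x₃, x₄, x₅ }, { x₂, x₃, x₄, x₆ }, { x₂, x₃, x₅, x₆ }, { x₂, x₄, x₅, x₆ }, { x₃, x₄, x₅, x₆ }, { x₁, x₂, x₃, x₄, x₅ }, { x₁, x₂, x₃, x₄, x₆ }, { x₁, x₂, x₃, x₅, x₆ }, { x₁, x₂, x₄, x₅, x₆ }, { x₁, x₃, x₄, x₅, x₆ }, { x₂, x₃, x₄, x₅, x₆ }, Ω }.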